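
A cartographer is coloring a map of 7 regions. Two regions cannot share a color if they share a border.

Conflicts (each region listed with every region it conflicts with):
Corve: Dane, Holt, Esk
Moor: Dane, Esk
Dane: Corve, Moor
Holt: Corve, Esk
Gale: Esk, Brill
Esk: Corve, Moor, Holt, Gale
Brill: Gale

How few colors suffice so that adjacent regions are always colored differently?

3

Corve, Holt, Esk are mutually in conflict, so at least 3 colors are needed.
3 colors suffice: color 1 → {Dane, Esk, Brill}; color 2 → {Corve, Moor, Gale}; color 3 → {Holt}. Every pair that conflicts lands in different colors.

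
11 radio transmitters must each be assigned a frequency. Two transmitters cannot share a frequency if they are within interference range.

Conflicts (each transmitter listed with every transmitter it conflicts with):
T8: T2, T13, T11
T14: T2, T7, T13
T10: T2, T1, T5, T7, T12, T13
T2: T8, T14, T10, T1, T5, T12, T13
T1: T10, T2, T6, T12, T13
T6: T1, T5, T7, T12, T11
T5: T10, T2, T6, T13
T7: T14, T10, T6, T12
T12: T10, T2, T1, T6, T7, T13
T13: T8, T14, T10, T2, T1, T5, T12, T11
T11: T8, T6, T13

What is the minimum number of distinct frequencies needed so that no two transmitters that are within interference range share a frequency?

T10, T2, T1, T12, T13 are mutually in conflict, so at least 5 frequencies are needed.
5 frequencies suffice: frequency 1 → {T6, T13}; frequency 2 → {T2, T7, T11}; frequency 3 → {T8, T14, T10}; frequency 4 → {T5, T12}; frequency 5 → {T1}. Every pair that conflicts lands in different frequencies.

5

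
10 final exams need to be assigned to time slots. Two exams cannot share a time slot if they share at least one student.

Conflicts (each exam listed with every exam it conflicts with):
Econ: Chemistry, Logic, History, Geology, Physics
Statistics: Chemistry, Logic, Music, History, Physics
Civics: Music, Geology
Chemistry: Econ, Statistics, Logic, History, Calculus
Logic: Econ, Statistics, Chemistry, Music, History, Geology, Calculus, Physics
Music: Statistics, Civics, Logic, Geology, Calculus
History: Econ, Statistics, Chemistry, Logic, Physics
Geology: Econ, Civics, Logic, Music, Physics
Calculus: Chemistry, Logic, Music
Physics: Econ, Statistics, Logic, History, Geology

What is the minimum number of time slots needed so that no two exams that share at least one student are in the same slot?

4

Econ, Logic, History, Physics pairwise conflict, so at least 4 time slots are needed.
4 time slots suffice: Econ=4, Statistics=4, Civics=1, Chemistry=2, Logic=1, Music=2, History=3, Geology=3, Calculus=3, Physics=2. Each listed conflict is separated.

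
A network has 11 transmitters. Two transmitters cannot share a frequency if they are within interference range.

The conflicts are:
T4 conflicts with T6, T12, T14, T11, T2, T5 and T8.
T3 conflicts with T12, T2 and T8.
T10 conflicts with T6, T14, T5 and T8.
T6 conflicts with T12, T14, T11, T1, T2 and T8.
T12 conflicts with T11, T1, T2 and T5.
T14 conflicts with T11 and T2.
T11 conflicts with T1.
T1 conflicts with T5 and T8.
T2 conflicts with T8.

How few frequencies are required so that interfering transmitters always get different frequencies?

T4, T6, T12, T2 pairwise conflict, so at least 4 frequencies are needed.
4 frequencies suffice: frequency 1 → {T3, T6, T5}; frequency 2 → {T12, T14, T8}; frequency 3 → {T4, T10, T1}; frequency 4 → {T11, T2}. Every pair that conflicts lands in different frequencies.

4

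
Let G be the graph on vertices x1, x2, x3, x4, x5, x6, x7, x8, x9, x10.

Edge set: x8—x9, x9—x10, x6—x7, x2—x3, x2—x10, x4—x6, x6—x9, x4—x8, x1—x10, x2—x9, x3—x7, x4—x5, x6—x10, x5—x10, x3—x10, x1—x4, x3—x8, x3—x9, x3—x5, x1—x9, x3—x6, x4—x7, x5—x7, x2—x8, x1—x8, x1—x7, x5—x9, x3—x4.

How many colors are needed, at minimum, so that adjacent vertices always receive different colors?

4

x3, x4, x6, x7 form a clique, so at least 4 colors are needed.
A valid assignment using 4 colors: x1=1, x2=4, x3=1, x4=2, x5=4, x6=4, x7=3, x8=3, x9=2, x10=3. No two adjacent vertices share a color.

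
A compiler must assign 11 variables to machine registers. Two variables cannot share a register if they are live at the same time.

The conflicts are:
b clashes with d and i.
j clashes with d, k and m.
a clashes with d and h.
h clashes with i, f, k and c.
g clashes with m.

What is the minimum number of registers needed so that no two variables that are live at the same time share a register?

The cycle b-d-a-h-i-b has odd length 5, so it cannot be 2-colored; at least 3 registers are needed.
3 registers suffice: register 1 → {d, h, m}; register 2 → {b, j, a, g, f, c}; register 3 → {i, k}. Each listed conflict is separated.

3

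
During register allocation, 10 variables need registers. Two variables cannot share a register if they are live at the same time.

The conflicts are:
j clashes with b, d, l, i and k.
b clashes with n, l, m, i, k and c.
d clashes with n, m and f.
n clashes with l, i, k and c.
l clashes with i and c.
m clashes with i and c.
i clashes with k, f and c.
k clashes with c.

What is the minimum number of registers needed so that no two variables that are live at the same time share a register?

5

b, n, i, k, c pairwise conflict, so at least 5 registers are needed.
5 registers suffice: register 1 → {d, i}; register 2 → {b, f}; register 3 → {j, c}; register 4 → {n, m}; register 5 → {l, k}. No two conflicting variables share a register.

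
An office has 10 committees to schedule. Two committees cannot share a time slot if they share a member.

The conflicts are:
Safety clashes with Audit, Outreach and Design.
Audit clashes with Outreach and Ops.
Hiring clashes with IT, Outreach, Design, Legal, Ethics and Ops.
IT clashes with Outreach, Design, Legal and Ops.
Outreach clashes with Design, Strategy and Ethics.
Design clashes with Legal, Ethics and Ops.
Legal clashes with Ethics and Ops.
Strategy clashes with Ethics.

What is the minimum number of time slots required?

5

Hiring, IT, Design, Legal, Ops all conflict with each other, so at least 5 time slots are needed.
Using 5 time slots: Safety=3, Audit=1, Hiring=3, IT=5, Outreach=2, Design=1, Legal=2, Strategy=1, Ethics=4, Ops=4. Each listed conflict is separated.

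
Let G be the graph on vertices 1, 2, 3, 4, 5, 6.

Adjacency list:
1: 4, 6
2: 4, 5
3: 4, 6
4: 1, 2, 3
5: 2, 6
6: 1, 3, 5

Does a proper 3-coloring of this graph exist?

The chromatic number is 3. The cycle 2-4-3-6-5-2 has odd length 5, so it cannot be 2-colored; at least 3 colors are needed.
3 colors suffice: 1=b, 2=b, 3=b, 4=a, 5=c, 6=a.
That is already a proper 3-coloring.

Yes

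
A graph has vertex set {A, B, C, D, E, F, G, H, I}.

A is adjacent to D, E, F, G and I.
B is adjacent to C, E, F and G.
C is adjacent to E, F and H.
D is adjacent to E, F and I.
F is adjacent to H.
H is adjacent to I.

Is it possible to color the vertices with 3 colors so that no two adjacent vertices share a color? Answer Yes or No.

Yes

The chromatic number is 3. A, D, I are mutually adjacent, so at least 3 colors are needed.
3 colors suffice: color 1 → {E, F, G, I}; color 2 → {A, B, H}; color 3 → {C, D}.
That is already a proper 3-coloring.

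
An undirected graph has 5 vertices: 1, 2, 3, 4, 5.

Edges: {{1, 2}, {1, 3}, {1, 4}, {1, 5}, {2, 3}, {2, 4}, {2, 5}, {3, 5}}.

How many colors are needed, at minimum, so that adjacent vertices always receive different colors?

4

1, 2, 3, 5 are pairwise adjacent (a clique of size 4), so at least 4 colors are needed.
A valid assignment using 4 colors: 1=a, 2=b, 3=c, 4=c, 5=d. No two adjacent vertices share a color.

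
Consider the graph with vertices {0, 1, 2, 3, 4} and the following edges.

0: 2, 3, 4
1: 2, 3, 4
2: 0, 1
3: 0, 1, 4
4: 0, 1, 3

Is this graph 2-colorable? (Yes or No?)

0, 3, 4 are pairwise adjacent, so at least 3 colors are needed.
So 2 colors are not enough.

No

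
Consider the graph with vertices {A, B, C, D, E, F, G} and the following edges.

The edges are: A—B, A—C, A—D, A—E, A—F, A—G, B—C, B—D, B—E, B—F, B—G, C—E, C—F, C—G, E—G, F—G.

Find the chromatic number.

5

A, B, C, E, G are mutually adjacent (a clique of size 5), so at least 5 colors are needed.
5 colors suffice: color 1 → {A}; color 2 → {B}; color 3 → {D, G}; color 4 → {C}; color 5 → {E, F}. No two adjacent vertices share a color.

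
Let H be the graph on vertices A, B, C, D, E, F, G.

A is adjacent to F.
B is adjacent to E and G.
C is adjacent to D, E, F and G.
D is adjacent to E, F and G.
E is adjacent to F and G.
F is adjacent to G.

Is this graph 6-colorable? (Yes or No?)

The chromatic number is 5. C, D, E, F, G form a clique, so at least 5 colors are needed.
5 colors suffice: color 1 → {B, F}; color 2 → {A, G}; color 3 → {E}; color 4 → {C}; color 5 → {D}.
Since 6 ≥ 5, a proper 6-coloring certainly exists.

Yes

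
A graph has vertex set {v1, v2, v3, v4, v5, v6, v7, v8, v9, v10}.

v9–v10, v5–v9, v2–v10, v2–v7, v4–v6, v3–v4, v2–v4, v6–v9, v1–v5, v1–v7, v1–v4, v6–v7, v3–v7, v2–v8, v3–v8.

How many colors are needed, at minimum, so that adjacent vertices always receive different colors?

The cycle v7-v2-v10-v9-v6-v7 has odd length 5, so it cannot be 2-colored; at least 3 colors are needed.
3 colors suffice: color R → {v1, v2, v3, v9}; color B → {v4, v5, v7, v8, v10}; color G → {v6}. No two adjacent vertices share a color.

3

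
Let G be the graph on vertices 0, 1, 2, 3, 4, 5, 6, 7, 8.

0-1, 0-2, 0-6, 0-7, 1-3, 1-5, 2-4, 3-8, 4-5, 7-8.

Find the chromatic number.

3

The cycle 5-1-0-2-4-5 has odd length 5, so it cannot be 2-colored; at least 3 colors are needed.
A valid assignment using 3 colors: 0=a, 1=b, 2=b, 3=a, 4=a, 5=c, 6=b, 7=b, 8=c. No two adjacent vertices share a color.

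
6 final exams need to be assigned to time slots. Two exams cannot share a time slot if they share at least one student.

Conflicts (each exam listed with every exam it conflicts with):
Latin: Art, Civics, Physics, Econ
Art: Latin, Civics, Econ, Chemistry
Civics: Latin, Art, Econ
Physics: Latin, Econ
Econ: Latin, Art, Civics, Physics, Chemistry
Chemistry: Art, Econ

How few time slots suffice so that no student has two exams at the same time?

Latin, Art, Civics, Econ are mutually in conflict, so at least 4 time slots are needed.
Using 4 time slots: Latin=2, Art=3, Civics=4, Physics=3, Econ=1, Chemistry=2. Every pair that conflicts lands in different time slots.

4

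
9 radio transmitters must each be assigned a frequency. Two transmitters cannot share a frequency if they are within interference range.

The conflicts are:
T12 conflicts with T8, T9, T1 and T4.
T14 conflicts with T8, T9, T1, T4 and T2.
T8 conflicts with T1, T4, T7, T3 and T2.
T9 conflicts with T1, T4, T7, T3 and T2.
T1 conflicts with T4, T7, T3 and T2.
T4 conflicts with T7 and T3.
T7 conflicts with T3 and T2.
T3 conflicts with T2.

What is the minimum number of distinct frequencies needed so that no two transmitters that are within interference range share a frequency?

T9, T1, T7, T3, T2 pairwise conflict, so at least 5 frequencies are needed.
5 frequencies suffice: frequency 1 → {T1}; frequency 2 → {T8, T9}; frequency 3 → {T4, T2}; frequency 4 → {T12, T14, T7}; frequency 5 → {T3}. Every pair that conflicts lands in different frequencies.

5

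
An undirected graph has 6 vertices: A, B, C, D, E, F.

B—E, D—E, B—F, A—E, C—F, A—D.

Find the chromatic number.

3

A, D, E form a triangle, so at least 3 colors are needed.
A valid assignment using 3 colors: A=2, B=2, C=2, D=3, E=1, F=1. Each edge has distinct colors on its endpoints.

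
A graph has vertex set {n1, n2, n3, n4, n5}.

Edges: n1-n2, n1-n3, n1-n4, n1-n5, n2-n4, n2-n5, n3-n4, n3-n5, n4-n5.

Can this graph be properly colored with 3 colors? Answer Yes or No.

n1, n3, n4, n5 are pairwise adjacent (a clique of size 4), so at least 4 colors are needed.
So 3 colors are not enough.

No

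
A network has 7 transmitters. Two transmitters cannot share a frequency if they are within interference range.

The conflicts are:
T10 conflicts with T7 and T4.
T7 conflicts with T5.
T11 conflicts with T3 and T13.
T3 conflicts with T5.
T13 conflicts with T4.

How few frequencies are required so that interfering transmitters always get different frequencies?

The cycle T10-T7-T5-T3-T11-T13-T4-T10 has odd length 7, so it cannot be 2-colored; at least 3 frequencies are needed.
A valid assignment using 3 frequencies: T10=1, T7=2, T11=2, T3=1, T13=1, T4=2, T5=3. Every pair that conflicts lands in different frequencies.

3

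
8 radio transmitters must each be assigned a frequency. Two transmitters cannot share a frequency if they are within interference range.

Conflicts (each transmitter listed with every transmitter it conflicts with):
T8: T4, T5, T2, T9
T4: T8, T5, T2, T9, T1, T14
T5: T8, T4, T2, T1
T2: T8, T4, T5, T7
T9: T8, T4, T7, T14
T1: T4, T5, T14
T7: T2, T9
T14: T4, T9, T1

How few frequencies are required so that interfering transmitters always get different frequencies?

4

T8, T4, T5, T2 are mutually in conflict, so at least 4 frequencies are needed.
4 frequencies suffice: T8=2, T4=1, T5=4, T2=3, T9=3, T1=3, T7=1, T14=2. Every pair that conflicts lands in different frequencies.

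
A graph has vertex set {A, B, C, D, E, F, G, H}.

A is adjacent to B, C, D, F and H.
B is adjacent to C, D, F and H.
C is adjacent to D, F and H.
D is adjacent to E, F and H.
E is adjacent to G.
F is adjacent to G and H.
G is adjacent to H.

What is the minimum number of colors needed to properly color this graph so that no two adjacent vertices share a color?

6

A, B, C, D, F, H are mutually adjacent (a clique of size 6), so at least 6 colors are needed.
A valid assignment using 6 colors: A=4, B=6, C=5, D=3, E=1, F=2, G=3, H=1. Every edge joins two different colors.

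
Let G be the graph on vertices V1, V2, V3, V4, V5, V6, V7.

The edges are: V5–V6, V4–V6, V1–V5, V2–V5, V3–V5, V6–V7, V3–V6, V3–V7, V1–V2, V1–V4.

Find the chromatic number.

3

V1, V2, V5 form a triangle, so at least 3 colors are needed.
3 colors suffice: V1=2, V2=3, V3=3, V4=1, V5=1, V6=2, V7=1. Each edge has distinct colors on its endpoints.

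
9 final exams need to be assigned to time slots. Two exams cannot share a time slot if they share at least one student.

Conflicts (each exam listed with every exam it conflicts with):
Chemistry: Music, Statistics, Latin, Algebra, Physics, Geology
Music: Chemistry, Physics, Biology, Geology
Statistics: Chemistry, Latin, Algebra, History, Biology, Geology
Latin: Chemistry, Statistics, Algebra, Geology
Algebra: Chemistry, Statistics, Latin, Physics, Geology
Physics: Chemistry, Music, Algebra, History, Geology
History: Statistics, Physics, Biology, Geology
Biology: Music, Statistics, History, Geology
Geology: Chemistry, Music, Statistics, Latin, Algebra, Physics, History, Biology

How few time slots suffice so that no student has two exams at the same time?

Chemistry, Statistics, Latin, Algebra, Geology are mutually in conflict, so at least 5 time slots are needed.
A valid assignment using 5 time slots: Chemistry=3, Music=4, Statistics=2, Latin=5, Algebra=4, Physics=2, History=4, Biology=3, Geology=1. No two conflicting exams share a time slot.

5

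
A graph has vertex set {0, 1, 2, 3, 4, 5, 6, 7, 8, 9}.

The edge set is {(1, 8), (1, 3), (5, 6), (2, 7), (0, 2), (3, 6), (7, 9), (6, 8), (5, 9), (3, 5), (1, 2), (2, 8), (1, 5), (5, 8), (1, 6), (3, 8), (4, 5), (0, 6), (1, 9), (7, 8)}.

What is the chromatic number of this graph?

5

1, 3, 5, 6, 8 form a clique, so at least 5 colors are needed.
A valid assignment using 5 colors: 0=b, 1=c, 2=a, 3=e, 4=b, 5=a, 6=d, 7=c, 8=b, 9=b. Each edge has distinct colors on its endpoints.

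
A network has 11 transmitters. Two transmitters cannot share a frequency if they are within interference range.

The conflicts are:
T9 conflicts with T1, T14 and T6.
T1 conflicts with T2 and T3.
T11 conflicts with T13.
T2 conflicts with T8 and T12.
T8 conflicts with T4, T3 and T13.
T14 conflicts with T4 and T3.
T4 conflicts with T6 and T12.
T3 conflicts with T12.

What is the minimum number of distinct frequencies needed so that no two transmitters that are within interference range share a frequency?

2

T2 and T8 conflict, so at least 2 frequencies are needed.
2 frequencies suffice: frequency 1 → {T1, T11, T8, T14, T6, T12}; frequency 2 → {T9, T2, T4, T3, T13}. No two conflicting transmitters share a frequency.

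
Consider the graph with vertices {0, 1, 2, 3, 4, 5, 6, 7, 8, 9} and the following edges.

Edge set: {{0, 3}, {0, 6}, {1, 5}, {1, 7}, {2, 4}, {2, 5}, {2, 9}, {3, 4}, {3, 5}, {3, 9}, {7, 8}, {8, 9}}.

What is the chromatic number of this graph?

2

1 and 5 are adjacent, so at least 2 colors are needed.
2 colors suffice: 0=b, 1=a, 2=a, 3=a, 4=b, 5=b, 6=a, 7=b, 8=a, 9=b. No two adjacent vertices share a color.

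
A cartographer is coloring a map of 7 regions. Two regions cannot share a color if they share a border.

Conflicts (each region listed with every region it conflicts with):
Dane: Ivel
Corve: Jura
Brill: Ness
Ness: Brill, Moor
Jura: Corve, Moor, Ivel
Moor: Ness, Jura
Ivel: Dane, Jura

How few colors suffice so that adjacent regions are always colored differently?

Corve and Jura conflict, so at least 2 colors are needed.
2 colors suffice: Dane=1, Corve=2, Brill=2, Ness=1, Jura=1, Moor=2, Ivel=2. Every pair that conflicts lands in different colors.

2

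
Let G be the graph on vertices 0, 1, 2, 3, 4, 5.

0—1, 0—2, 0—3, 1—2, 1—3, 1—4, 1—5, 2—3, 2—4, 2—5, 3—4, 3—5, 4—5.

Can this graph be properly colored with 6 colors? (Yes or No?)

The chromatic number is 5. 1, 2, 3, 4, 5 are pairwise adjacent (a clique of size 5), so at least 5 colors are needed.
5 colors suffice: color red → {1}; color blue → {2}; color green → {3}; color yellow → {0, 4}; color purple → {5}.
Since 6 ≥ 5, a proper 6-coloring certainly exists.

Yes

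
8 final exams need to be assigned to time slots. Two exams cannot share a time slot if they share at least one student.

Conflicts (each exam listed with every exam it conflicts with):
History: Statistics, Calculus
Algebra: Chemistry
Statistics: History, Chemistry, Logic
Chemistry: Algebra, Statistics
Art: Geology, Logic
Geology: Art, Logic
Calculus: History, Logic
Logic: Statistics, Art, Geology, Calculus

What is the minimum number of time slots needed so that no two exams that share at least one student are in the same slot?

Art, Geology, Logic all conflict with each other, so at least 3 time slots are needed.
3 time slots suffice: time slot 1 → {History, Chemistry, Logic}; time slot 2 → {Algebra, Statistics, Art, Calculus}; time slot 3 → {Geology}. Each listed conflict is separated.

3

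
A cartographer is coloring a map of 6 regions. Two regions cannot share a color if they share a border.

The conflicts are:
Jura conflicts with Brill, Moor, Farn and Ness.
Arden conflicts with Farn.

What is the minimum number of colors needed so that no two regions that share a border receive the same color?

Jura and Farn conflict, so at least 2 colors are needed.
2 colors suffice: color 1 → {Jura, Arden}; color 2 → {Brill, Moor, Farn, Ness}. Every pair that conflicts lands in different colors.

2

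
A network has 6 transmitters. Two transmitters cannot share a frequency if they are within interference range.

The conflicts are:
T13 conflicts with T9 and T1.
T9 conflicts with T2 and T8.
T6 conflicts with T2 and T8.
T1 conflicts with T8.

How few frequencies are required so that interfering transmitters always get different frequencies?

T9 and T8 conflict, so at least 2 frequencies are needed.
2 frequencies suffice: frequency 1 → {T13, T2, T8}; frequency 2 → {T9, T6, T1}. Every pair that conflicts lands in different frequencies.

2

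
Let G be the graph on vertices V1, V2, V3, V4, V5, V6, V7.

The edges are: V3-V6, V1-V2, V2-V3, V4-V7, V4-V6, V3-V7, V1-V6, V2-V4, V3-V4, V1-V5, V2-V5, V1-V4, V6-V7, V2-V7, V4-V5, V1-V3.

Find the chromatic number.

4

V1, V3, V4, V6 are mutually adjacent (a clique of size 4), so at least 4 colors are needed.
4 colors suffice: color 1 → {V4}; color 2 → {V3, V5}; color 3 → {V1, V7}; color 4 → {V2, V6}. Every edge joins two different colors.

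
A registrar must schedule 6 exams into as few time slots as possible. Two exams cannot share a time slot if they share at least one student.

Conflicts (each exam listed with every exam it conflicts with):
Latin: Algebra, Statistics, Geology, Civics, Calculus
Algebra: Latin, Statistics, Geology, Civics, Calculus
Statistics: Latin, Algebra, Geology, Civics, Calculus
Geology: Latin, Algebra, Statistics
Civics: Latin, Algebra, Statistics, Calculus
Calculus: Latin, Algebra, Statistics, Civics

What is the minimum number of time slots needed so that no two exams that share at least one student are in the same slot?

5

Latin, Algebra, Statistics, Civics, Calculus pairwise conflict, so at least 5 time slots are needed.
5 time slots suffice: time slot 1 → {Latin}; time slot 2 → {Algebra}; time slot 3 → {Statistics}; time slot 4 → {Geology, Civics}; time slot 5 → {Calculus}. No two conflicting exams share a time slot.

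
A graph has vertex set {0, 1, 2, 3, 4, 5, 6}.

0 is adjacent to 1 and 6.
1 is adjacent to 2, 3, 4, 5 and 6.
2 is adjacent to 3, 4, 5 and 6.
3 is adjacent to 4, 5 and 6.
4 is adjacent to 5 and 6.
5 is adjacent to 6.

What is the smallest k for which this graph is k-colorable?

1, 2, 3, 4, 5, 6 are mutually adjacent (a clique of size 6), so at least 6 colors are needed.
6 colors suffice: color a → {6}; color b → {1}; color c → {0, 5}; color d → {2}; color e → {4}; color f → {3}. Every edge joins two different colors.

6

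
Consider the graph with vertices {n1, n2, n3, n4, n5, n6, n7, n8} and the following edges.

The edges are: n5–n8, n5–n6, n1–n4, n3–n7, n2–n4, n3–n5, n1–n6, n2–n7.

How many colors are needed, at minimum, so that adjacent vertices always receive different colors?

3

The cycle n3-n7-n2-n4-n1-n6-n5-n3 has odd length 7, so it cannot be 2-colored; at least 3 colors are needed.
One proper 3-coloring: n1=2, n2=2, n3=2, n4=1, n5=1, n6=3, n7=1, n8=2. Every edge joins two different colors.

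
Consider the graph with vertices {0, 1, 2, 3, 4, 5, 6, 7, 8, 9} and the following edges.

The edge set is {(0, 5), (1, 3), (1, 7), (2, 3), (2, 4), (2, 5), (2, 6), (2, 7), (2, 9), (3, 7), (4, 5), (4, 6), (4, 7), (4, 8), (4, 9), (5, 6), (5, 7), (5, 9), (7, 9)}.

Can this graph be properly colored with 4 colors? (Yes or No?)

No

2, 4, 5, 7, 9 are pairwise adjacent (a clique of size 5), so at least 5 colors are needed.
So 4 colors are not enough.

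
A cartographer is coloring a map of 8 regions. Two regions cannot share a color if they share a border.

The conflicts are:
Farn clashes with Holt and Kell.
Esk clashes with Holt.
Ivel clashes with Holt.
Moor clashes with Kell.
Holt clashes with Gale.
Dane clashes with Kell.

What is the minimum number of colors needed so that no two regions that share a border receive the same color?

2

Farn and Kell conflict, so at least 2 colors are needed.
2 colors suffice: color 1 → {Holt, Kell}; color 2 → {Farn, Esk, Ivel, Moor, Gale, Dane}. Every pair that conflicts lands in different colors.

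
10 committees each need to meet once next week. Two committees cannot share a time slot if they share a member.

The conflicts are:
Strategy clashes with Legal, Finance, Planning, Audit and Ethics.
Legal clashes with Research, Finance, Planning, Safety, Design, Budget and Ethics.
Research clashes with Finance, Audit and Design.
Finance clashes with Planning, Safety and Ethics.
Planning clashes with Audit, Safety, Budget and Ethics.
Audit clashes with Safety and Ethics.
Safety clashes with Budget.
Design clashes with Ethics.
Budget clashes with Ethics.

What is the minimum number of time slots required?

5

Strategy, Legal, Finance, Planning, Ethics all conflict with each other, so at least 5 time slots are needed.
5 time slots suffice: Strategy=5, Legal=1, Research=2, Finance=4, Planning=3, Audit=1, Safety=2, Design=3, Budget=4, Ethics=2. Every pair that conflicts lands in different time slots.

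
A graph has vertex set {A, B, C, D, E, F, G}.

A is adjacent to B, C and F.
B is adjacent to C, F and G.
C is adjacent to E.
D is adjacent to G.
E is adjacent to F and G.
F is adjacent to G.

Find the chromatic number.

E, F, G are pairwise adjacent, so at least 3 colors are needed.
3 colors suffice: A=2, B=3, C=1, D=1, E=3, F=1, G=2. No two adjacent vertices share a color.

3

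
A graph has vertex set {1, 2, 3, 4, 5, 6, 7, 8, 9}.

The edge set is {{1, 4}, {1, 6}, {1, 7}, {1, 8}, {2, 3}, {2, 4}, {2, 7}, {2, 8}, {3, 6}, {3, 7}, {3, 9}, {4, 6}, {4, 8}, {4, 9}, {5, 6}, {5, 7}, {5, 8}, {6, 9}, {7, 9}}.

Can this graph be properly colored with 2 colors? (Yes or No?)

2, 4, 8 form a triangle, so at least 3 colors are needed.
So 2 colors are not enough.

No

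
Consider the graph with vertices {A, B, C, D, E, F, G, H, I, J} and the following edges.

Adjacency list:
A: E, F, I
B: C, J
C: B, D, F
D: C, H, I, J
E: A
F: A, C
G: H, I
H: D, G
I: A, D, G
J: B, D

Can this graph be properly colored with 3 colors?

The chromatic number is 3. The cycle D-I-A-F-C-D has odd length 5, so it cannot be 2-colored; at least 3 colors are needed.
3 colors suffice: A=red, B=red, C=blue, D=red, E=blue, F=green, G=red, H=blue, I=blue, J=blue.
That is already a proper 3-coloring.

Yes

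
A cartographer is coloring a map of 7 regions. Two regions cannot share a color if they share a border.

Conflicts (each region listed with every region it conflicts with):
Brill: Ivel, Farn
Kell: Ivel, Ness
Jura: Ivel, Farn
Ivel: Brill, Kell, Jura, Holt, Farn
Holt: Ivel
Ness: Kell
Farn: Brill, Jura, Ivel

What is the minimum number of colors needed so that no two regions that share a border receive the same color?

3

Jura, Ivel, Farn pairwise conflict, so at least 3 colors are needed.
3 colors suffice: color 1 → {Ivel, Ness}; color 2 → {Kell, Holt, Farn}; color 3 → {Brill, Jura}. Each listed conflict is separated.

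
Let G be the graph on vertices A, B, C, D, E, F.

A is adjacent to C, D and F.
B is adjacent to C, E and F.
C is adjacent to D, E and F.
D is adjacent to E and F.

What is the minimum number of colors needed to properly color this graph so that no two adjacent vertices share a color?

4

A, C, D, F are pairwise adjacent (a clique of size 4), so at least 4 colors are needed.
A valid assignment using 4 colors: A=4, B=3, C=1, D=3, E=2, F=2. Every edge joins two different colors.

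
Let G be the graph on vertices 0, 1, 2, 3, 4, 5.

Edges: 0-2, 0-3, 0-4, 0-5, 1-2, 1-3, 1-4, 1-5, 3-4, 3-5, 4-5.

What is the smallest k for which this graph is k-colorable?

4

1, 3, 4, 5 are pairwise adjacent (a clique of size 4), so at least 4 colors are needed.
One proper 4-coloring: 0=yellow, 1=yellow, 2=red, 3=green, 4=red, 5=blue. Every edge joins two different colors.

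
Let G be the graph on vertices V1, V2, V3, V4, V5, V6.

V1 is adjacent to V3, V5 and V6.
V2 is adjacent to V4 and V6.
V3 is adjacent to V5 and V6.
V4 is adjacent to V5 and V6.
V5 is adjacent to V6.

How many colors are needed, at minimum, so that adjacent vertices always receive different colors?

V1, V3, V5, V6 are mutually adjacent (a clique of size 4), so at least 4 colors are needed.
4 colors suffice: V1=green, V2=blue, V3=yellow, V4=green, V5=blue, V6=red. No two adjacent vertices share a color.

4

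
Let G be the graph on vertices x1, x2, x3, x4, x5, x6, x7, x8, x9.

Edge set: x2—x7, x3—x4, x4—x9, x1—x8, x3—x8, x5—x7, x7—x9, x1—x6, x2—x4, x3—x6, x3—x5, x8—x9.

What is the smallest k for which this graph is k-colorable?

The cycle x5-x7-x2-x4-x3-x5 has odd length 5, so it cannot be 2-colored; at least 3 colors are needed.
One proper 3-coloring: x1=1, x2=1, x3=1, x4=2, x5=3, x6=2, x7=2, x8=2, x9=1. Every edge joins two different colors.

3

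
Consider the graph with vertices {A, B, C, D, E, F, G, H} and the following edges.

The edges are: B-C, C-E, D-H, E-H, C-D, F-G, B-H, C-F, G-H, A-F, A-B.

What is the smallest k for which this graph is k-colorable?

The cycle G-H-D-C-F-G has odd length 5, so it cannot be 2-colored; at least 3 colors are needed.
A valid assignment using 3 colors: A=1, B=2, C=1, D=2, E=2, F=2, G=3, H=1. No two adjacent vertices share a color.

3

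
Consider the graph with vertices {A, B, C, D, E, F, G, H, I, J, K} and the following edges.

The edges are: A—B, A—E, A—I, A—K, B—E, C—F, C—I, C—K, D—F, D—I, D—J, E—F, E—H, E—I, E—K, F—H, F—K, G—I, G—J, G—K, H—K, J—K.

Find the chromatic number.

4

E, F, H, K are mutually adjacent (a clique of size 4), so at least 4 colors are needed.
One proper 4-coloring: A=3, B=1, C=2, D=4, E=2, F=3, G=3, H=4, I=1, J=2, K=1. Every edge joins two different colors.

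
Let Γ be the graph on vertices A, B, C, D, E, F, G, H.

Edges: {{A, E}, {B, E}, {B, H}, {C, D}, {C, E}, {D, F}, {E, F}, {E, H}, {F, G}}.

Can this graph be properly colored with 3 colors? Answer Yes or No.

Yes

The chromatic number is 3. B, E, H are pairwise adjacent, so at least 3 colors are needed.
3 colors suffice: color red → {D, E, G}; color blue → {A, C, F, H}; color green → {B}.
That is already a proper 3-coloring.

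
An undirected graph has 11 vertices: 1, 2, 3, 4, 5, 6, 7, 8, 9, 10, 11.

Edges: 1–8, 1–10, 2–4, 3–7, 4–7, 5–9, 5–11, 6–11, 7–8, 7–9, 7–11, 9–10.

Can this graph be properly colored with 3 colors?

Yes

The chromatic number is 3. The cycle 10-1-8-7-9-10 has odd length 5, so it cannot be 2-colored; at least 3 colors are needed.
3 colors suffice: 1=red, 2=red, 3=blue, 4=blue, 5=red, 6=red, 7=red, 8=blue, 9=blue, 10=green, 11=blue.
That is already a proper 3-coloring.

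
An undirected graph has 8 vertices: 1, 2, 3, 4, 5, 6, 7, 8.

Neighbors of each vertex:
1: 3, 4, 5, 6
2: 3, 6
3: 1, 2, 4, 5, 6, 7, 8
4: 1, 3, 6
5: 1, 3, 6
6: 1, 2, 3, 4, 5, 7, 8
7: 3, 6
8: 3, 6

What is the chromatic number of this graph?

1, 3, 4, 6 are pairwise adjacent (a clique of size 4), so at least 4 colors are needed.
A valid assignment using 4 colors: 1=green, 2=green, 3=blue, 4=yellow, 5=yellow, 6=red, 7=green, 8=green. Each edge has distinct colors on its endpoints.

4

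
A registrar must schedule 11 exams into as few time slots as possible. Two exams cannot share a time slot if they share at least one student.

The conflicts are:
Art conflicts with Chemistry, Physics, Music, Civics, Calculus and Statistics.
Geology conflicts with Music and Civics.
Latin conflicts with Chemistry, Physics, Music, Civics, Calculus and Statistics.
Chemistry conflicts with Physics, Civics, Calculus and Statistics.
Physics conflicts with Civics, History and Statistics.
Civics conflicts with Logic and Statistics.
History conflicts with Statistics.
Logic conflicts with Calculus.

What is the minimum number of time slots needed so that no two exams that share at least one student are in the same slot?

5

Art, Chemistry, Physics, Civics, Statistics all conflict with each other, so at least 5 time slots are needed.
A valid assignment using 5 time slots: Art=2, Geology=2, Latin=2, Chemistry=5, Physics=4, Music=1, Civics=1, History=1, Logic=2, Calculus=1, Statistics=3. Every pair that conflicts lands in different time slots.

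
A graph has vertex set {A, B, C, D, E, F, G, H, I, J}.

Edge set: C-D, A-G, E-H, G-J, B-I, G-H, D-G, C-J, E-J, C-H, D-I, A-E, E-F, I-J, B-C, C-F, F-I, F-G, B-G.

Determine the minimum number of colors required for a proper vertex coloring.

A and E are adjacent, so at least 2 colors are needed.
2 colors suffice: color red → {C, E, G, I}; color blue → {A, B, D, F, H, J}. Each edge has distinct colors on its endpoints.

2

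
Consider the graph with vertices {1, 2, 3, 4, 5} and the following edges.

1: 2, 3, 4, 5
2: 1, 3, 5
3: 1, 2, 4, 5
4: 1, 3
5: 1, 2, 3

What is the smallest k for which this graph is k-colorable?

4

1, 2, 3, 5 are pairwise adjacent (a clique of size 4), so at least 4 colors are needed.
4 colors suffice: color a → {3}; color b → {1}; color c → {2, 4}; color d → {5}. No two adjacent vertices share a color.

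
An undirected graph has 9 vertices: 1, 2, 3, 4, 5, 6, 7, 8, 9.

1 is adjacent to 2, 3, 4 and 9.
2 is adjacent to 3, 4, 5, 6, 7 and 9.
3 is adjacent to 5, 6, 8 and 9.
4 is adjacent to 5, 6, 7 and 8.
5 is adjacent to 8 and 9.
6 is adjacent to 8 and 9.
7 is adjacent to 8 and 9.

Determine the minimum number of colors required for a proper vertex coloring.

4

1, 2, 3, 9 are mutually adjacent (a clique of size 4), so at least 4 colors are needed.
4 colors suffice: color a → {2, 8}; color b → {4, 9}; color c → {3, 7}; color d → {1, 5, 6}. Every edge joins two different colors.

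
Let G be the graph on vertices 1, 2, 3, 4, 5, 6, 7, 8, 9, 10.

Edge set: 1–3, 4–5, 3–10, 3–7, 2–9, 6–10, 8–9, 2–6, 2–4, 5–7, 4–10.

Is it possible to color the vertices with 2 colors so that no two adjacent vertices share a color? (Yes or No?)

No

The cycle 4-10-3-7-5-4 has odd length 5, so it cannot be 2-colored; at least 3 colors are needed.
So 2 colors are not enough.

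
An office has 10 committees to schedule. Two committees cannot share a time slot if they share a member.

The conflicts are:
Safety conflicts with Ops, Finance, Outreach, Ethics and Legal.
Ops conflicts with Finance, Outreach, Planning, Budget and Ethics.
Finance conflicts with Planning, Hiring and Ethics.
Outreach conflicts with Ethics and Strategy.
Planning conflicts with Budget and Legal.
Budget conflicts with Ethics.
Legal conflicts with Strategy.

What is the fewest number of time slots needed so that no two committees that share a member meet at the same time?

Safety, Ops, Outreach, Ethics pairwise conflict, so at least 4 time slots are needed.
4 time slots suffice: time slot 1 → {Ops, Hiring, Legal}; time slot 2 → {Safety, Planning, Strategy}; time slot 3 → {Ethics}; time slot 4 → {Finance, Outreach, Budget}. Each listed conflict is separated.

4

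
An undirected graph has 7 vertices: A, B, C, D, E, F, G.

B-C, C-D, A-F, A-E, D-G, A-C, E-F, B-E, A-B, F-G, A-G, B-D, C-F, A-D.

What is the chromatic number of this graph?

4

A, B, C, D are pairwise adjacent (a clique of size 4), so at least 4 colors are needed.
4 colors suffice: color red → {A}; color blue → {C, E, G}; color green → {D, F}; color yellow → {B}. Each edge has distinct colors on its endpoints.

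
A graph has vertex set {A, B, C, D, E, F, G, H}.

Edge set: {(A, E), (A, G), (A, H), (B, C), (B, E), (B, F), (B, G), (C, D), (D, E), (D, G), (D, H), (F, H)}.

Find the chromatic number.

The cycle B-C-D-H-F-B has odd length 5, so it cannot be 2-colored; at least 3 colors are needed.
A valid assignment using 3 colors: A=1, B=1, C=2, D=1, E=2, F=3, G=2, H=2. No two adjacent vertices share a color.

3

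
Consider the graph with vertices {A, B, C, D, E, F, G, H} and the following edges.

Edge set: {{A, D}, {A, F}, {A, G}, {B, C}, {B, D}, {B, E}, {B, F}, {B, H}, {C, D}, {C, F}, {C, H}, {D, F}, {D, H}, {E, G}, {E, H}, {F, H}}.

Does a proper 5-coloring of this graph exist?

The chromatic number is 5. B, C, D, F, H are mutually adjacent (a clique of size 5), so at least 5 colors are needed.
A valid assignment using 5 colors: A=1, B=4, C=5, D=3, E=2, F=2, G=3, H=1.
That is already a proper 5-coloring.

Yes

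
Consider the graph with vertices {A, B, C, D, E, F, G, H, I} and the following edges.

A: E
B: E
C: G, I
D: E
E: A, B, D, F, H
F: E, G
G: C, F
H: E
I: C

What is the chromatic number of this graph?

2

A and E are adjacent, so at least 2 colors are needed.
2 colors suffice: color 1 → {E, G, I}; color 2 → {A, B, C, D, F, H}. No two adjacent vertices share a color.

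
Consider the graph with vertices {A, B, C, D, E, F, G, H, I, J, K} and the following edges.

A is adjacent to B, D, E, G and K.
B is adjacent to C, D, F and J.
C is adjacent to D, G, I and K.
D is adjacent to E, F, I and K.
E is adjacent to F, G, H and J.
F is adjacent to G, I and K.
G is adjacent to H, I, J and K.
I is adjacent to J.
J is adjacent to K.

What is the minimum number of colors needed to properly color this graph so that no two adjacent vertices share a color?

3

D, F, K are pairwise adjacent, so at least 3 colors are needed.
A valid assignment using 3 colors: A=green, B=blue, C=green, D=red, E=blue, F=green, G=red, H=green, I=blue, J=green, K=blue. Each edge has distinct colors on its endpoints.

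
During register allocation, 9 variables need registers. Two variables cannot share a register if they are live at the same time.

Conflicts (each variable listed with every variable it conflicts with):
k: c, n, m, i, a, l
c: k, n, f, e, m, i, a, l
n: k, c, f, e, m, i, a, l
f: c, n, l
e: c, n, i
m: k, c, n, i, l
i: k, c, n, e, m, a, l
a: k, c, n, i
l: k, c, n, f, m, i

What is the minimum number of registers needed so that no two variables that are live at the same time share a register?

k, c, n, m, i, l are mutually in conflict, so at least 6 registers are needed.
6 registers suffice: register 1 → {n}; register 2 → {c}; register 3 → {f, i}; register 4 → {k, e}; register 5 → {a, l}; register 6 → {m}. Each listed conflict is separated.

6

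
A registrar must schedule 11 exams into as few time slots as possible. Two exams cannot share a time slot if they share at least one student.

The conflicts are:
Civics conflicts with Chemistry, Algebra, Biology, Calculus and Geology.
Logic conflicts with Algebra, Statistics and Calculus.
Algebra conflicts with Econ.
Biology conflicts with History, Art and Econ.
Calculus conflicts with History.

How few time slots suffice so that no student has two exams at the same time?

Logic and Statistics conflict, so at least 2 time slots are needed.
A valid assignment using 2 time slots: Civics=1, Logic=1, Chemistry=2, Algebra=2, Statistics=2, Biology=2, Calculus=2, History=1, Art=1, Econ=1, Geology=2. Each listed conflict is separated.

2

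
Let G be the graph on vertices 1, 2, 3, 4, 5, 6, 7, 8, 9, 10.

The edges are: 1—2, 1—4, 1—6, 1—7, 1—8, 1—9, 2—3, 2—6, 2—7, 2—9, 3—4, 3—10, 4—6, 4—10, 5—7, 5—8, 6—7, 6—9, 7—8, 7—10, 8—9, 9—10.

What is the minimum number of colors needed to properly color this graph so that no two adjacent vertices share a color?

4

1, 2, 6, 9 form a clique, so at least 4 colors are needed.
4 colors suffice: 1=red, 2=green, 3=yellow, 4=blue, 5=red, 6=yellow, 7=blue, 8=green, 9=blue, 10=red. Every edge joins two different colors.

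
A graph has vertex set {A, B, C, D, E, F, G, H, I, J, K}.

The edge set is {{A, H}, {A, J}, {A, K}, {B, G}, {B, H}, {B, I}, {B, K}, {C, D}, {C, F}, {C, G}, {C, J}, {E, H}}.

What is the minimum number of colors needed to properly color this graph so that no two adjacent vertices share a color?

2

C and J are adjacent, so at least 2 colors are needed.
2 colors suffice: A=1, B=1, C=1, D=2, E=1, F=2, G=2, H=2, I=2, J=2, K=2. No two adjacent vertices share a color.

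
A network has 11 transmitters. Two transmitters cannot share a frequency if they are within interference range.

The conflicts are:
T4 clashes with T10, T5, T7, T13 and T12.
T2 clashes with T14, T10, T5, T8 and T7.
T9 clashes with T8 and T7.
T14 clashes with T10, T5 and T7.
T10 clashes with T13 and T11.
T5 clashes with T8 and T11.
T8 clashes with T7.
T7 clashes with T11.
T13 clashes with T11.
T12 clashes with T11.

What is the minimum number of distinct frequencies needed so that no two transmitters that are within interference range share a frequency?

T9, T8, T7 are mutually in conflict, so at least 3 frequencies are needed.
3 frequencies suffice: frequency 1 → {T10, T5, T7, T12}; frequency 2 → {T4, T2, T9, T11}; frequency 3 → {T14, T8, T13}. Every pair that conflicts lands in different frequencies.

3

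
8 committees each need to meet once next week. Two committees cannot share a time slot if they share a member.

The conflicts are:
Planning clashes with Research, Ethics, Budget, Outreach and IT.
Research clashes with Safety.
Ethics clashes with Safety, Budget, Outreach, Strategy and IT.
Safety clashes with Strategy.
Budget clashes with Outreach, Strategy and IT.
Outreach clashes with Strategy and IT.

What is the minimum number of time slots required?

Planning, Ethics, Budget, Outreach, IT pairwise conflict, so at least 5 time slots are needed.
Using 5 time slots: Planning=2, Research=1, Ethics=1, Safety=3, Budget=4, Outreach=3, Strategy=2, IT=5. No two conflicting committees share a time slot.

5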